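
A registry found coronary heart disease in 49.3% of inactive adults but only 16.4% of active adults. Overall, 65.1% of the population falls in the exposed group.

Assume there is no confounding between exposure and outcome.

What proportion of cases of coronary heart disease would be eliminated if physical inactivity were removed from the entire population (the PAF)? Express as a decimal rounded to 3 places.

p₁ = 0.493, p₀ = 0.164.
Overall risk P(Y=1) = π·p₁ + (1−π)·p₀ = 0.651×0.493 + 0.349×0.164 = 0.37818.
Under exogeneity, PAF = [P(Y=1) − p₀] / P(Y=1).
PAF = (0.37818 − 0.164) / 0.37818 ≈ 0.5663

PAF ≈ 0.566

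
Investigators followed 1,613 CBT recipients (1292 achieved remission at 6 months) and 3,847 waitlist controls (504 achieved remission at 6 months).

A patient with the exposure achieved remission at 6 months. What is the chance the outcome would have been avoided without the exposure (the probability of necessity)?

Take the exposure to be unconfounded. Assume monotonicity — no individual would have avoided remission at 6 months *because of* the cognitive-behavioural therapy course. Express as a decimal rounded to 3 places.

PN ≈ 0.836

p₁ = P(outcome | exposed) = 1292/1613 = 0.80099
p₀ = P(outcome | unexposed) = 504/3847 = 0.13101
Under exogeneity and monotonicity, PN = (p₁ − p₀) / p₁.
PN = (0.80099 − 0.13101) / 0.80099 = 0.66998 / 0.80099 ≈ 0.8364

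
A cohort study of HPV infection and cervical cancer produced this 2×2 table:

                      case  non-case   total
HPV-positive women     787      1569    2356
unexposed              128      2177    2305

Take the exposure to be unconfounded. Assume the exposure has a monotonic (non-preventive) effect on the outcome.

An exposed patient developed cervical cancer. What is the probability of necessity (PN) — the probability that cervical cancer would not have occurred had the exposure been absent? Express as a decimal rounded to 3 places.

PN ≈ 0.834

p₁ = P(outcome | exposed) = 787/2356 = 0.33404
p₀ = P(outcome | unexposed) = 128/2305 = 0.055531
Under exogeneity and monotonicity, PN = (p₁ − p₀) / p₁.
PN = (0.33404 − 0.055531) / 0.33404 = 0.27851 / 0.33404 ≈ 0.8338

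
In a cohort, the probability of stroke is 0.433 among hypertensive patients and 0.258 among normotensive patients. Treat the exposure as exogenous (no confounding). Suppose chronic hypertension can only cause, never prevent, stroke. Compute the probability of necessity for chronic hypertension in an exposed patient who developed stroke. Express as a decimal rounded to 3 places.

Let p₁ = 0.433, p₀ = 0.258.
Under exogeneity and monotonicity, PN = (p₁ − p₀) / p₁.
PN = (0.433 − 0.258) / 0.433 = 0.175 / 0.433 ≈ 0.4042

PN ≈ 0.404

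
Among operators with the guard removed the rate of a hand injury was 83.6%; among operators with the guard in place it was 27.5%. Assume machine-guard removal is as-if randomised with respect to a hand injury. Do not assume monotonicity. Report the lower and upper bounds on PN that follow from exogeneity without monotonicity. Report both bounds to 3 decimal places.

p₁ = 0.836, p₀ = 0.275.
Under exogeneity alone the bounds on PN are max{0,(p₁−p₀)/p₁} ≤ PN ≤ min{1,(1−p₀)/p₁}.
  lower = (p₁ − p₀)/p₁ = 0.561 / 0.836 ≈ 0.6711
  upper = min{1, (1 − p₀)/p₁} = 0.725 / 0.836 ≈ 0.8672

0.671 ≤ PN ≤ 0.867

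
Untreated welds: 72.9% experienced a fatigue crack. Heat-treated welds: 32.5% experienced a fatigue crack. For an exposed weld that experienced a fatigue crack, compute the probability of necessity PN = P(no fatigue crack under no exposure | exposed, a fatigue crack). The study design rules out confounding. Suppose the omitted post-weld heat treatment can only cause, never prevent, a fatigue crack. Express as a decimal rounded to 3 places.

PN ≈ 0.554

p₁ = 0.729, p₀ = 0.325.
Under exogeneity and monotonicity, PN = (p₁ − p₀) / p₁.
PN = (0.729 − 0.325) / 0.729 = 0.404 / 0.729 ≈ 0.5542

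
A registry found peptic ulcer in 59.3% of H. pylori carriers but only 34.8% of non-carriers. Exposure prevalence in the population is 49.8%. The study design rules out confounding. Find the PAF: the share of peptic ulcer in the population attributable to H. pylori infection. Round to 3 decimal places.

p₁ = 0.593, p₀ = 0.348.
Overall risk P(Y=1) = π·p₁ + (1−π)·p₀ = 0.498×0.593 + 0.502×0.348 = 0.47001.
Under exogeneity, PAF = [P(Y=1) − p₀] / P(Y=1).
PAF = (0.47001 − 0.348) / 0.47001 ≈ 0.2596

PAF ≈ 0.260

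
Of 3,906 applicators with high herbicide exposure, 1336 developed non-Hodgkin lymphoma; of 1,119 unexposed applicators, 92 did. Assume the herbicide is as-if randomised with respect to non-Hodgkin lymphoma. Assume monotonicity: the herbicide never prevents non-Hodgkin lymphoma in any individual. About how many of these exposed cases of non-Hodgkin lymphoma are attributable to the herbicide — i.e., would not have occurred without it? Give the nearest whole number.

about 1015 cases

p₁ = P(outcome | exposed) = 1336/3906 = 0.34204
p₀ = P(outcome | unexposed) = 92/1119 = 0.082216
PN = (p₁ − p₀)/p₁ = (0.34204 − 0.082216) / 0.34204 ≈ 0.75963.
Attributable cases ≈ PN × (exposed cases) = 0.75963 × 1336 ≈ 1014.86.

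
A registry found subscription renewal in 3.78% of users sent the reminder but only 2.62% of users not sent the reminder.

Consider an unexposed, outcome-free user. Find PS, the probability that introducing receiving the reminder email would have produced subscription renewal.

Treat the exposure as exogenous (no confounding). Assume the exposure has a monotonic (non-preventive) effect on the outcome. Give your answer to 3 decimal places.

PS ≈ 0.012

p₁ = 0.0378, p₀ = 0.0262.
Under exogeneity and monotonicity, PS = (p₁ − p₀) / (1 − p₀).
PS = (0.0378 − 0.0262) / (1 − 0.0262) = 0.0116 / 0.9738 ≈ 0.0119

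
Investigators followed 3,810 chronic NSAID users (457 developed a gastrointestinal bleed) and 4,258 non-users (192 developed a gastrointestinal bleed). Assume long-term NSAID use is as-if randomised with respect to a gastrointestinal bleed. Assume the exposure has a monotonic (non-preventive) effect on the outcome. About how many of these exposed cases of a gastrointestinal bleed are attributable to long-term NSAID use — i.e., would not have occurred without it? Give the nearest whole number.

p₁ = P(outcome | exposed) = 457/3810 = 0.11995
p₀ = P(outcome | unexposed) = 192/4258 = 0.045092
PN = (p₁ − p₀)/p₁ = (0.11995 − 0.045092) / 0.11995 ≈ 0.62407.
Attributable cases ≈ PN × (exposed cases) = 0.62407 × 457 ≈ 285.20.

about 285 cases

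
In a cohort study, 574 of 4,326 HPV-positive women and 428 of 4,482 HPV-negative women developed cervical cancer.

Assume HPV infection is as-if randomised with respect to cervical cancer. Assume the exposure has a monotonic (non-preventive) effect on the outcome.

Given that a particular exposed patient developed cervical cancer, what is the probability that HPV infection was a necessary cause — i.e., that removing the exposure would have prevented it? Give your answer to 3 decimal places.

PN ≈ 0.280

p₁ = P(outcome | exposed) = 574/4326 = 0.13269
p₀ = P(outcome | unexposed) = 428/4482 = 0.095493
Under exogeneity and monotonicity, PN = (p₁ − p₀) / p₁.
PN = (0.13269 − 0.095493) / 0.13269 = 0.037193 / 0.13269 ≈ 0.2803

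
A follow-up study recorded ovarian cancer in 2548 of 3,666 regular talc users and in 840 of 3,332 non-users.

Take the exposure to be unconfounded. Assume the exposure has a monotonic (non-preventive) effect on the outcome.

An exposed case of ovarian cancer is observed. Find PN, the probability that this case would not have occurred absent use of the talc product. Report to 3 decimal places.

p₁ = P(outcome | exposed) = 2548/3666 = 0.69504
p₀ = P(outcome | unexposed) = 840/3332 = 0.2521
Under exogeneity and monotonicity, PN = (p₁ − p₀) / p₁.
PN = (0.69504 − 0.2521) / 0.69504 = 0.44293 / 0.69504 ≈ 0.6373

PN ≈ 0.637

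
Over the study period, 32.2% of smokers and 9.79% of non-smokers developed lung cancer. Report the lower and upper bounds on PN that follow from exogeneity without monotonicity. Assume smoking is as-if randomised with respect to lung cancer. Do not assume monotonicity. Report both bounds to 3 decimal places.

0.696 ≤ PN ≤ 1.000

p₁ = 0.322, p₀ = 0.0979.
Under exogeneity alone the bounds on PN are max{0,(p₁−p₀)/p₁} ≤ PN ≤ min{1,(1−p₀)/p₁}.
  lower = (p₁ − p₀)/p₁ = 0.2241 / 0.322 ≈ 0.6960
  upper = min{1, (1 − p₀)/p₁} = 0.9021 / 0.322 ≈ 2.8016 → capped at 1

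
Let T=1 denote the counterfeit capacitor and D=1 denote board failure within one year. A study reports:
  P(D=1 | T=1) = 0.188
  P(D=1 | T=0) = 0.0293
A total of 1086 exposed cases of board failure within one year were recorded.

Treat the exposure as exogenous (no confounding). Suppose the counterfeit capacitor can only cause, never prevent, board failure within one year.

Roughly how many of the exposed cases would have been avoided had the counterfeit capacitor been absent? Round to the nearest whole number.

about 917 cases

Let p₁ = 0.188, p₀ = 0.0293.
PN = (p₁ − p₀)/p₁ = (0.188 − 0.0293) / 0.188 ≈ 0.84415.
Attributable cases ≈ PN × (exposed cases) = 0.84415 × 1086 ≈ 916.75.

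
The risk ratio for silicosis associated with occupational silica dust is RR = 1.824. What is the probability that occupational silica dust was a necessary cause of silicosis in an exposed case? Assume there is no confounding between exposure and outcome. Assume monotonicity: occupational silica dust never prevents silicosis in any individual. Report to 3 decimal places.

PN ≈ 0.452

Under exogeneity and monotonicity, PN = (RR − 1) / RR = 1 − 1/RR.
PN = (1.824 − 1) / 1.824 = 0.824 / 1.824 ≈ 0.4518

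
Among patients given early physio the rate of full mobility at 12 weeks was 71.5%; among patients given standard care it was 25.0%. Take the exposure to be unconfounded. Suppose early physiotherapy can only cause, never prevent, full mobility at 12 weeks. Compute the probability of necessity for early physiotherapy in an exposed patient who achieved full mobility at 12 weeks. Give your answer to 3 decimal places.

p₁ = 0.715, p₀ = 0.25.
Under exogeneity and monotonicity, PN = (p₁ − p₀) / p₁.
PN = (0.715 − 0.25) / 0.715 = 0.465 / 0.715 ≈ 0.6503

PN ≈ 0.650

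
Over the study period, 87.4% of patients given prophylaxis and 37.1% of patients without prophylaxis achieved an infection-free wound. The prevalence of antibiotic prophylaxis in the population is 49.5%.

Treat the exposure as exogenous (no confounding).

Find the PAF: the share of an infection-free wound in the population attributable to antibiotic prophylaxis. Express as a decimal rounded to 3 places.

PAF ≈ 0.402

p₁ = 0.874, p₀ = 0.371.
Overall risk P(Y=1) = π·p₁ + (1−π)·p₀ = 0.495×0.874 + 0.505×0.371 = 0.61999.
Under exogeneity, PAF = [P(Y=1) − p₀] / P(Y=1).
PAF = (0.61999 − 0.371) / 0.61999 ≈ 0.4016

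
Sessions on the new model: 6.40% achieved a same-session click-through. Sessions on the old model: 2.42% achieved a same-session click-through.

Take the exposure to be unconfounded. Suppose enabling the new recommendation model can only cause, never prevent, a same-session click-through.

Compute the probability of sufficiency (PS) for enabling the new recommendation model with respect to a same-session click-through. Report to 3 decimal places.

p₁ = 0.064, p₀ = 0.0242.
Under exogeneity and monotonicity, PS = (p₁ − p₀) / (1 − p₀).
PS = (0.064 − 0.0242) / (1 − 0.0242) = 0.0398 / 0.9758 ≈ 0.0408

PS ≈ 0.041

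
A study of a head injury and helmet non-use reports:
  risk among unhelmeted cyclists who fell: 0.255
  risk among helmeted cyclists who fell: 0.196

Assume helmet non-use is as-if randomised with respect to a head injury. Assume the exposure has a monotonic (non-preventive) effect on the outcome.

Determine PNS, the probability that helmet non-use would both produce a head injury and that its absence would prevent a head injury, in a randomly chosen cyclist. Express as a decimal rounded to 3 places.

Let p₁ = 0.255, p₀ = 0.196.
Under exogeneity and monotonicity, PNS = p₁ − p₀.
PNS = 0.255 − 0.196 = 0.059

PNS ≈ 0.059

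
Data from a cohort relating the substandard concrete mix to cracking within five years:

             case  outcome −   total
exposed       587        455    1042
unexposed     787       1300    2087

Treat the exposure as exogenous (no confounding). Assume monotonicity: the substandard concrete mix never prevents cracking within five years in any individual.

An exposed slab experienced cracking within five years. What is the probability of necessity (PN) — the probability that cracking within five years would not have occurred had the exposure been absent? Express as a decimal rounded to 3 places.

PN ≈ 0.331

p₁ = P(outcome | exposed) = 587/1042 = 0.56334
p₀ = P(outcome | unexposed) = 787/2087 = 0.3771
Under exogeneity and monotonicity, PN = (p₁ − p₀) / p₁.
PN = (0.56334 − 0.3771) / 0.56334 = 0.18624 / 0.56334 ≈ 0.3306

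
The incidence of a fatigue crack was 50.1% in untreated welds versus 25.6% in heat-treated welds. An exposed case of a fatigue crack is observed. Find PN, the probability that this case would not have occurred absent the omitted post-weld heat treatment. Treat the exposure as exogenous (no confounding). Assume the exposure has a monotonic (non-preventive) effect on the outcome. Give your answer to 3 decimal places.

p₁ = 0.501, p₀ = 0.256.
Under exogeneity and monotonicity, PN = (p₁ − p₀) / p₁.
PN = (0.501 − 0.256) / 0.501 = 0.245 / 0.501 ≈ 0.4890

PN ≈ 0.489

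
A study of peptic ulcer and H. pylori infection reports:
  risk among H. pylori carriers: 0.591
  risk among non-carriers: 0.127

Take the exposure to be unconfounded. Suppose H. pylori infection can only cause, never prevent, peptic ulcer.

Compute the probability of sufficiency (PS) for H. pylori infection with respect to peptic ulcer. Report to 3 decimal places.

Let p₁ = 0.591, p₀ = 0.127.
Under exogeneity and monotonicity, PS = (p₁ − p₀) / (1 − p₀).
PS = (0.591 − 0.127) / (1 − 0.127) = 0.464 / 0.873 ≈ 0.5315

PS ≈ 0.532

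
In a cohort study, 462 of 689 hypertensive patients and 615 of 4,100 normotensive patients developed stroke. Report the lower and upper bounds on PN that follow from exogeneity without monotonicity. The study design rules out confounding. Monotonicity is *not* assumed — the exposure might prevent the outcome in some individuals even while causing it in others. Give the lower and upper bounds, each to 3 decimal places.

p₁ = P(outcome | exposed) = 462/689 = 0.67054
p₀ = P(outcome | unexposed) = 615/4100 = 0.15
Under exogeneity alone the bounds on PN are max{0,(p₁−p₀)/p₁} ≤ PN ≤ min{1,(1−p₀)/p₁}.
  lower = (p₁ − p₀)/p₁ = 0.52054 / 0.67054 ≈ 0.7763
  upper = min{1, (1 − p₀)/p₁} = 0.85 / 0.67054 ≈ 1.2676 → capped at 1

0.776 ≤ PN ≤ 1.000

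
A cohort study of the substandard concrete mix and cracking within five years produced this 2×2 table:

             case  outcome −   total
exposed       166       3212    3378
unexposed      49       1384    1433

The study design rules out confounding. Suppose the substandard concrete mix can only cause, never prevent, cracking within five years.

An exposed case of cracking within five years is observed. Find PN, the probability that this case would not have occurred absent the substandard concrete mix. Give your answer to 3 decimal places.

p₁ = P(outcome | exposed) = 166/3378 = 0.049142
p₀ = P(outcome | unexposed) = 49/1433 = 0.034194
Under exogeneity and monotonicity, PN = (p₁ − p₀) / p₁.
PN = (0.049142 − 0.034194) / 0.049142 = 0.014948 / 0.049142 ≈ 0.3042

PN ≈ 0.304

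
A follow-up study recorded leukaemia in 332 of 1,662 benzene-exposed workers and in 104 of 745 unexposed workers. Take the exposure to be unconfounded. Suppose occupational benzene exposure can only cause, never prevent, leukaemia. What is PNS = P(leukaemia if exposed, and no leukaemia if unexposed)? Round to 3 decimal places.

PNS ≈ 0.060

p₁ = P(outcome | exposed) = 332/1662 = 0.19976
p₀ = P(outcome | unexposed) = 104/745 = 0.1396
Under exogeneity and monotonicity, PNS = p₁ − p₀.
PNS = 0.19976 − 0.1396 = 0.060162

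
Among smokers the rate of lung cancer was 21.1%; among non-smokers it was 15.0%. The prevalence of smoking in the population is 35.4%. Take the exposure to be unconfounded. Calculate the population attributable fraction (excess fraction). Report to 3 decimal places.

PAF ≈ 0.126

p₁ = 0.211, p₀ = 0.15.
Overall risk P(Y=1) = π·p₁ + (1−π)·p₀ = 0.354×0.211 + 0.646×0.15 = 0.17159.
Under exogeneity, PAF = [P(Y=1) − p₀] / P(Y=1).
PAF = (0.17159 − 0.15) / 0.17159 ≈ 0.1258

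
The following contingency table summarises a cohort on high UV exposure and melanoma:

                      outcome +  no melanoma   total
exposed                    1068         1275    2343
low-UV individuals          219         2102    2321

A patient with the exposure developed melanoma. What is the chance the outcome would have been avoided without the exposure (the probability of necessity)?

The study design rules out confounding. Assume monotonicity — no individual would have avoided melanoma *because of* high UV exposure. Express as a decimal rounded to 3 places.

p₁ = P(outcome | exposed) = 1068/2343 = 0.45583
p₀ = P(outcome | unexposed) = 219/2321 = 0.094356
Under exogeneity and monotonicity, PN = (p₁ − p₀) / p₁.
PN = (0.45583 − 0.094356) / 0.45583 = 0.36147 / 0.45583 ≈ 0.7930

PN ≈ 0.793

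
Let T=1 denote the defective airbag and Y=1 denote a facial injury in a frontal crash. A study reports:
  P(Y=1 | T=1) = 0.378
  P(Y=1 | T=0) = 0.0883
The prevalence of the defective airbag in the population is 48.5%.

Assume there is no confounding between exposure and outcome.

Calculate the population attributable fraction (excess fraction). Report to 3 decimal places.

Let p₁ = 0.378, p₀ = 0.0883.
Overall risk P(Y=1) = π·p₁ + (1−π)·p₀ = 0.485×0.378 + 0.515×0.0883 = 0.2288.
Under exogeneity, PAF = [P(Y=1) − p₀] / P(Y=1).
PAF = (0.2288 − 0.0883) / 0.2288 ≈ 0.6141

PAF ≈ 0.614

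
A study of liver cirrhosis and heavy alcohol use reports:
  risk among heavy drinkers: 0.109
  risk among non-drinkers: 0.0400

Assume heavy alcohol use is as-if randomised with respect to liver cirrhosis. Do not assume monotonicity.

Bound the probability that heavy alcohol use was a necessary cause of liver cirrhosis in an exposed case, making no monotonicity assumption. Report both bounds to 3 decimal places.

0.633 ≤ PN ≤ 1.000

Let p₁ = 0.109, p₀ = 0.04.
Under exogeneity alone the bounds on PN are max{0,(p₁−p₀)/p₁} ≤ PN ≤ min{1,(1−p₀)/p₁}.
  lower = (p₁ − p₀)/p₁ = 0.069 / 0.109 ≈ 0.6330
  upper = min{1, (1 − p₀)/p₁} = 0.96 / 0.109 ≈ 8.8073 → capped at 1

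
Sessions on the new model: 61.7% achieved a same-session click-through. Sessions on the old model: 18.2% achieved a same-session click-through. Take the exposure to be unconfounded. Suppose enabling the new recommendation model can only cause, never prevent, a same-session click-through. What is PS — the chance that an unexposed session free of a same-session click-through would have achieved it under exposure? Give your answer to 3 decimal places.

p₁ = 0.617, p₀ = 0.182.
Under exogeneity and monotonicity, PS = (p₁ − p₀) / (1 − p₀).
PS = (0.617 − 0.182) / (1 − 0.182) = 0.435 / 0.818 ≈ 0.5318

PS ≈ 0.532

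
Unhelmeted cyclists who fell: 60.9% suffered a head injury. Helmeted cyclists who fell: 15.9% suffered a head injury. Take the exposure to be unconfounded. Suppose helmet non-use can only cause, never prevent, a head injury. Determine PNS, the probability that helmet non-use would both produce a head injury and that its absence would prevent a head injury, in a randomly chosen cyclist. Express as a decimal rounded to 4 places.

PNS ≈ 0.4500

p₁ = 0.609, p₀ = 0.159.
Under exogeneity and monotonicity, PNS = p₁ − p₀.
PNS = 0.609 − 0.159 = 0.45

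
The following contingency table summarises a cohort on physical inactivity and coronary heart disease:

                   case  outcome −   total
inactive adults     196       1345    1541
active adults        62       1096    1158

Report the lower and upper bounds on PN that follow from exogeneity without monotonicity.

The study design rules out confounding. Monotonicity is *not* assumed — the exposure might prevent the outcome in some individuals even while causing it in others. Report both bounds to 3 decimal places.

p₁ = P(outcome | exposed) = 196/1541 = 0.12719
p₀ = P(outcome | unexposed) = 62/1158 = 0.053541
Under exogeneity alone the bounds on PN are max{0,(p₁−p₀)/p₁} ≤ PN ≤ min{1,(1−p₀)/p₁}.
  lower = (p₁ − p₀)/p₁ = 0.07365 / 0.12719 ≈ 0.5791
  upper = min{1, (1 − p₀)/p₁} = 0.94646 / 0.12719 ≈ 7.4413 → capped at 1

0.579 ≤ PN ≤ 1.000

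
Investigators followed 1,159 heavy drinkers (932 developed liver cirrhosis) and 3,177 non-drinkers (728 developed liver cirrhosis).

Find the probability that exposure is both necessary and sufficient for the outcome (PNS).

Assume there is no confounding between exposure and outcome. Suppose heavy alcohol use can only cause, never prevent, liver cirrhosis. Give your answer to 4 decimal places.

p₁ = P(outcome | exposed) = 932/1159 = 0.80414
p₀ = P(outcome | unexposed) = 728/3177 = 0.22915
Under exogeneity and monotonicity, PNS = p₁ − p₀.
PNS = 0.80414 − 0.22915 = 0.57499

PNS ≈ 0.5750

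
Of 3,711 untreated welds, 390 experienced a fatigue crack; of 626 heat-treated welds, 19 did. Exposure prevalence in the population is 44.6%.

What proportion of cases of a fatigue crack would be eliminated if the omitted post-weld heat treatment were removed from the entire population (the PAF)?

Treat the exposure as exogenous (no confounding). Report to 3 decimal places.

PAF ≈ 0.523

p₁ = P(outcome | exposed) = 390/3711 = 0.10509
p₀ = P(outcome | unexposed) = 19/626 = 0.030351
Overall risk P(Y=1) = π·p₁ + (1−π)·p₀ = 0.446×0.10509 + 0.554×0.030351 = 0.063686.
Under exogeneity, PAF = [P(Y=1) − p₀] / P(Y=1).
PAF = (0.063686 − 0.030351) / 0.063686 ≈ 0.5234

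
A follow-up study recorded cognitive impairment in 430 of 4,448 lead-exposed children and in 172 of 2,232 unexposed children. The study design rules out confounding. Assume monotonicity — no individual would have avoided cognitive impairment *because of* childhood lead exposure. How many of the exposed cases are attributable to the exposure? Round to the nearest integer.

about 87 cases

p₁ = P(outcome | exposed) = 430/4448 = 0.096673
p₀ = P(outcome | unexposed) = 172/2232 = 0.077061
PN = (p₁ − p₀)/p₁ = (0.096673 − 0.077061) / 0.096673 ≈ 0.20287.
Attributable cases ≈ PN × (exposed cases) = 0.20287 × 430 ≈ 87.23.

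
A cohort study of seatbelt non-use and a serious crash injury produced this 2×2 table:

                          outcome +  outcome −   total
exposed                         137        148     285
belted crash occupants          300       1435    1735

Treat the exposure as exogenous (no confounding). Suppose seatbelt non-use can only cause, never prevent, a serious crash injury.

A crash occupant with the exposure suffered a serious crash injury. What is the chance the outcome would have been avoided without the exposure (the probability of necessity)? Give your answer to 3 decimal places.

PN ≈ 0.640

p₁ = P(outcome | exposed) = 137/285 = 0.4807
p₀ = P(outcome | unexposed) = 300/1735 = 0.17291
Under exogeneity and monotonicity, PN = (p₁ − p₀) / p₁.
PN = (0.4807 − 0.17291) / 0.4807 = 0.30779 / 0.4807 ≈ 0.6403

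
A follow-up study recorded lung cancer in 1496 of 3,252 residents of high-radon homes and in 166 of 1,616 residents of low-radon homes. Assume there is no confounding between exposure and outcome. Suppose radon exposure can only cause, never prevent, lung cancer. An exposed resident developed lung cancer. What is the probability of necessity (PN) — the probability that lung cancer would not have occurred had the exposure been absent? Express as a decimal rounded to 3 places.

p₁ = P(outcome | exposed) = 1496/3252 = 0.46002
p₀ = P(outcome | unexposed) = 166/1616 = 0.10272
Under exogeneity and monotonicity, PN = (p₁ − p₀) / p₁.
PN = (0.46002 − 0.10272) / 0.46002 = 0.3573 / 0.46002 ≈ 0.7767

PN ≈ 0.777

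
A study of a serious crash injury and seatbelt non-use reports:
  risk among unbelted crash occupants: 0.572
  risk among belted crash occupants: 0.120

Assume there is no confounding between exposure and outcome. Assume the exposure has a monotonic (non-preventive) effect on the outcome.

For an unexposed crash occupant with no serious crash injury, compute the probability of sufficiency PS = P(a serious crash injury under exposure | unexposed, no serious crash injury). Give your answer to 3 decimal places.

Let p₁ = 0.572, p₀ = 0.12.
Under exogeneity and monotonicity, PS = (p₁ − p₀) / (1 − p₀).
PS = (0.572 − 0.12) / (1 − 0.12) = 0.452 / 0.88 ≈ 0.5136

PS ≈ 0.514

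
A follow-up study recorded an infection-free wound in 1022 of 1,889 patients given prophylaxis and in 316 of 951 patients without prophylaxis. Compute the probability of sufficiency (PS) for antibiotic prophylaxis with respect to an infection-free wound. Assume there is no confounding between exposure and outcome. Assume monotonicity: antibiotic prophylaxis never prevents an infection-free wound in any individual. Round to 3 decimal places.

PS ≈ 0.313

p₁ = P(outcome | exposed) = 1022/1889 = 0.54103
p₀ = P(outcome | unexposed) = 316/951 = 0.33228
Under exogeneity and monotonicity, PS = (p₁ − p₀) / (1 − p₀).
PS = (0.54103 − 0.33228) / (1 − 0.33228) = 0.20875 / 0.66772 ≈ 0.3126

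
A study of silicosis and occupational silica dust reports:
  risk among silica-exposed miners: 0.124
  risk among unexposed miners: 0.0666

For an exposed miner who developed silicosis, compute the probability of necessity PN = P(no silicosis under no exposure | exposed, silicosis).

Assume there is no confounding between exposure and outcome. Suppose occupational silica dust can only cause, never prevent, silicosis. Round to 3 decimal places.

Let p₁ = 0.124, p₀ = 0.0666.
Under exogeneity and monotonicity, PN = (p₁ − p₀) / p₁.
PN = (0.124 − 0.0666) / 0.124 = 0.0574 / 0.124 ≈ 0.4629

PN ≈ 0.463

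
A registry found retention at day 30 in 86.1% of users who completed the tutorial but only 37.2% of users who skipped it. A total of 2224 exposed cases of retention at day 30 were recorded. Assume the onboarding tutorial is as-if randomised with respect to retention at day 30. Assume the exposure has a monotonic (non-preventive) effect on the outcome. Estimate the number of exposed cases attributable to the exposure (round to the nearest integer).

about 1263 cases

p₁ = 0.861, p₀ = 0.372.
PN = (p₁ − p₀)/p₁ = (0.861 − 0.372) / 0.861 ≈ 0.56794.
Attributable cases ≈ PN × (exposed cases) = 0.56794 × 2224 ≈ 1263.11.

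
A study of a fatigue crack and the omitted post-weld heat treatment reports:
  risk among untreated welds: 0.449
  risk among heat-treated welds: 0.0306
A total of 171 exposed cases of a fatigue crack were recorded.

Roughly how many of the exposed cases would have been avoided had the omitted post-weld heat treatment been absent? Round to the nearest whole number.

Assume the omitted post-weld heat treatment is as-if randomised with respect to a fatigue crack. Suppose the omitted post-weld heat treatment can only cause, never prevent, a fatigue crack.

about 159 cases

Let p₁ = 0.449, p₀ = 0.0306.
PN = (p₁ − p₀)/p₁ = (0.449 − 0.0306) / 0.449 ≈ 0.93185.
Attributable cases ≈ PN × (exposed cases) = 0.93185 × 171 ≈ 159.35.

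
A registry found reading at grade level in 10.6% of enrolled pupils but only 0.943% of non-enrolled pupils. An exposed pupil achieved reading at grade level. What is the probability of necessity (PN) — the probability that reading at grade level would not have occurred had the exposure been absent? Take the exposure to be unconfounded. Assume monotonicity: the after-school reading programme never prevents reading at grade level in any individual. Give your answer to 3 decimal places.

PN ≈ 0.911

p₁ = 0.106, p₀ = 0.00943.
Under exogeneity and monotonicity, PN = (p₁ − p₀) / p₁.
PN = (0.106 − 0.00943) / 0.106 = 0.09657 / 0.106 ≈ 0.9110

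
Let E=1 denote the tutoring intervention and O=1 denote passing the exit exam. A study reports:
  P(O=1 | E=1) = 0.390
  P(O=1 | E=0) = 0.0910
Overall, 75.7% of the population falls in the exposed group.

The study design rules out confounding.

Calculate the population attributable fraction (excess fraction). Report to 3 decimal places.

PAF ≈ 0.713

Let p₁ = 0.39, p₀ = 0.091.
Overall risk P(Y=1) = π·p₁ + (1−π)·p₀ = 0.757×0.39 + 0.243×0.091 = 0.31734.
Under exogeneity, PAF = [P(Y=1) − p₀] / P(Y=1).
PAF = (0.31734 − 0.091) / 0.31734 ≈ 0.7132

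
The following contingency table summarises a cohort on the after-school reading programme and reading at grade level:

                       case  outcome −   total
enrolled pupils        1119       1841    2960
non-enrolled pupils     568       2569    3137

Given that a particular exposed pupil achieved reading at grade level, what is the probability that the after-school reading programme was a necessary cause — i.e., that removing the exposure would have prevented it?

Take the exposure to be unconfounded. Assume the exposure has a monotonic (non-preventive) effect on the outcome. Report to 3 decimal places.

PN ≈ 0.521

p₁ = P(outcome | exposed) = 1119/2960 = 0.37804
p₀ = P(outcome | unexposed) = 568/3137 = 0.18106
Under exogeneity and monotonicity, PN = (p₁ − p₀)/p₁.
PN = (0.37804 − 0.18106) / 0.37804 ≈ 0.5210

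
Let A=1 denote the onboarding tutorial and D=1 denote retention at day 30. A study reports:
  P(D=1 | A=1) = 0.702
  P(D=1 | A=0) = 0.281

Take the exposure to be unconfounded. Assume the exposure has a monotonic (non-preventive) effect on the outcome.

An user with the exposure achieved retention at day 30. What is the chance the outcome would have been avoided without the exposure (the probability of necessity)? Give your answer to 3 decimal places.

PN ≈ 0.600

Let p₁ = 0.702, p₀ = 0.281.
Under exogeneity and monotonicity, PN = (p₁ − p₀) / p₁.
PN = (0.702 − 0.281) / 0.702 = 0.421 / 0.702 ≈ 0.5997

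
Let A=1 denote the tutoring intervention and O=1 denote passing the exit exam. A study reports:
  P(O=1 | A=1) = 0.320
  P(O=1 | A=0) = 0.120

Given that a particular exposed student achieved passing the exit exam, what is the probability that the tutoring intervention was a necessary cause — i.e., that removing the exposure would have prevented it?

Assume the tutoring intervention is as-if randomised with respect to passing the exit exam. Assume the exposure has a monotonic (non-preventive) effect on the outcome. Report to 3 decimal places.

Let p₁ = 0.32, p₀ = 0.12.
Under exogeneity and monotonicity, PN = (p₁ − p₀) / p₁.
PN = (0.32 − 0.12) / 0.32 = 0.2 / 0.32 ≈ 0.6250

PN ≈ 0.625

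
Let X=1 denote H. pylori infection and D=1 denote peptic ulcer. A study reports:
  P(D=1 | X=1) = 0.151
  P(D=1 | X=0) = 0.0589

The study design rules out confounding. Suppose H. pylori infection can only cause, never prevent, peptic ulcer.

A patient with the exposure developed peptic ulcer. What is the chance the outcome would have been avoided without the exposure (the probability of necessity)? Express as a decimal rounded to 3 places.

Let p₁ = 0.151, p₀ = 0.0589.
Under exogeneity and monotonicity, PN = (p₁ − p₀) / p₁.
PN = (0.151 − 0.0589) / 0.151 = 0.0921 / 0.151 ≈ 0.6099

PN ≈ 0.610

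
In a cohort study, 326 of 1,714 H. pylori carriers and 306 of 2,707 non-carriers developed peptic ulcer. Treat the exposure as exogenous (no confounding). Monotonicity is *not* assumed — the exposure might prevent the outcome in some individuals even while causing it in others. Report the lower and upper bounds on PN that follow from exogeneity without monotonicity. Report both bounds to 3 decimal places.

0.406 ≤ PN ≤ 1.000

p₁ = P(outcome | exposed) = 326/1714 = 0.1902
p₀ = P(outcome | unexposed) = 306/2707 = 0.11304
Under exogeneity alone the bounds on PN are max{0,(p₁−p₀)/p₁} ≤ PN ≤ min{1,(1−p₀)/p₁}.
  lower = (p₁ − p₀)/p₁ = 0.077158 / 0.1902 ≈ 0.4057
  upper = min{1, (1 − p₀)/p₁} = 0.88696 / 0.1902 ≈ 4.6633 → capped at 1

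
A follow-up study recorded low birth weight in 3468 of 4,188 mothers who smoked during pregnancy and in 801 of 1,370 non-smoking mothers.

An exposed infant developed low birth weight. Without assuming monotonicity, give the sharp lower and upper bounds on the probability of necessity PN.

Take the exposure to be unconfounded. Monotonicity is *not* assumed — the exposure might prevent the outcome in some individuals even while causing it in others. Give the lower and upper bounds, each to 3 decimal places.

0.294 ≤ PN ≤ 0.502

p₁ = P(outcome | exposed) = 3468/4188 = 0.82808
p₀ = P(outcome | unexposed) = 801/1370 = 0.58467
Under exogeneity alone the bounds on PN are max{0,(p₁−p₀)/p₁} ≤ PN ≤ min{1,(1−p₀)/p₁}.
  lower = (p₁ − p₀)/p₁ = 0.24341 / 0.82808 ≈ 0.2939
  upper = min{1, (1 − p₀)/p₁} = 0.41533 / 0.82808 ≈ 0.5016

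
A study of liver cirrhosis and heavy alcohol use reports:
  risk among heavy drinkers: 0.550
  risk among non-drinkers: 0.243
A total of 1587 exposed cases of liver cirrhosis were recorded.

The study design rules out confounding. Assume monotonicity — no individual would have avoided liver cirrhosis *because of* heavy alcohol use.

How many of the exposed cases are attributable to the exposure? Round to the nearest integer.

about 886 cases

Let p₁ = 0.55, p₀ = 0.243.
PN = (p₁ − p₀)/p₁ = (0.55 − 0.243) / 0.55 ≈ 0.55818.
Attributable cases ≈ PN × (exposed cases) = 0.55818 × 1587 ≈ 885.83.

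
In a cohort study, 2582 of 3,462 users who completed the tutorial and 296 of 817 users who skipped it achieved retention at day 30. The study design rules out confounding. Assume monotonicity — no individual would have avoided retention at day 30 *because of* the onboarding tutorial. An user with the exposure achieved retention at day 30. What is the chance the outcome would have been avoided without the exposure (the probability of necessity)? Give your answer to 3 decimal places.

PN ≈ 0.514

p₁ = P(outcome | exposed) = 2582/3462 = 0.74581
p₀ = P(outcome | unexposed) = 296/817 = 0.3623
Under exogeneity and monotonicity, PN = (p₁ − p₀) / p₁.
PN = (0.74581 − 0.3623) / 0.74581 = 0.38351 / 0.74581 ≈ 0.5142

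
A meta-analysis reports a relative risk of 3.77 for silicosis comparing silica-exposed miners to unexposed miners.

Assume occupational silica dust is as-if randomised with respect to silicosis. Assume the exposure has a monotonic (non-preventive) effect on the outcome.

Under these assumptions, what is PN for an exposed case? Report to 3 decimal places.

Under exogeneity and monotonicity, PN = (RR − 1) / RR = 1 − 1/RR.
PN = (3.77 − 1) / 3.77 = 2.77 / 3.77 ≈ 0.7347

PN ≈ 0.735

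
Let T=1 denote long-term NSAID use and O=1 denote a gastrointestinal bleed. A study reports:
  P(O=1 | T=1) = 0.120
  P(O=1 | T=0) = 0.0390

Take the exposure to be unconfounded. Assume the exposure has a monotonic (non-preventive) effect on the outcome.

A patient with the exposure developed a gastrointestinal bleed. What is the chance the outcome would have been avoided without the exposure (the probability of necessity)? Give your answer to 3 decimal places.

Let p₁ = 0.12, p₀ = 0.039.
Under exogeneity and monotonicity, PN = (p₁ − p₀) / p₁.
PN = (0.12 − 0.039) / 0.12 = 0.081 / 0.12 ≈ 0.6750

PN ≈ 0.675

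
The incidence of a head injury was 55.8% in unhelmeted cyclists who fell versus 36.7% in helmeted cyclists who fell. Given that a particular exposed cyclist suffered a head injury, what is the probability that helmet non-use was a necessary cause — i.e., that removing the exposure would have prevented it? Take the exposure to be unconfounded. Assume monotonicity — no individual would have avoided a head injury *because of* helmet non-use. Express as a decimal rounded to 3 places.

PN ≈ 0.342

p₁ = 0.558, p₀ = 0.367.
Under exogeneity and monotonicity, PN = (p₁ − p₀) / p₁.
PN = (0.558 − 0.367) / 0.558 = 0.191 / 0.558 ≈ 0.3423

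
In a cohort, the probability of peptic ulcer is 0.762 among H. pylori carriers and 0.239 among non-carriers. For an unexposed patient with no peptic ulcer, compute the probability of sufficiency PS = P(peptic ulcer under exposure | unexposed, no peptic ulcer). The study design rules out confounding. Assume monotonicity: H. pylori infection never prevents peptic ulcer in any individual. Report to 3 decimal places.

Let p₁ = 0.762, p₀ = 0.239.
Under exogeneity and monotonicity, PS = (p₁ − p₀) / (1 − p₀).
PS = (0.762 − 0.239) / (1 − 0.239) = 0.523 / 0.761 ≈ 0.6873

PS ≈ 0.687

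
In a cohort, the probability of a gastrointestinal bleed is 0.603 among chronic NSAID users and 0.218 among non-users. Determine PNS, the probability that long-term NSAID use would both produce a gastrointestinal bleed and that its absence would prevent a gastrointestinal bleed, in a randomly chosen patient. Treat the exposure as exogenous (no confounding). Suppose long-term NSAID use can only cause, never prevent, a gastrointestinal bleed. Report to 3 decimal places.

PNS ≈ 0.385

Let p₁ = 0.603, p₀ = 0.218.
Under exogeneity and monotonicity, PNS = p₁ − p₀.
PNS = 0.603 − 0.218 = 0.385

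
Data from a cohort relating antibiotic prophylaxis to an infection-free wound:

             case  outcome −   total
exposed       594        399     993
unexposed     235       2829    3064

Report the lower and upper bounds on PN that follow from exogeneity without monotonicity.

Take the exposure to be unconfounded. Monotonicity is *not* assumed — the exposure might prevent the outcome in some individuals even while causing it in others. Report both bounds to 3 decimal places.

0.872 ≤ PN ≤ 1.000

p₁ = P(outcome | exposed) = 594/993 = 0.59819
p₀ = P(outcome | unexposed) = 235/3064 = 0.076697
Under exogeneity alone the bounds on PN are max{0,(p₁−p₀)/p₁} ≤ PN ≤ min{1,(1−p₀)/p₁}.
  lower = (p₁ − p₀)/p₁ = 0.52149 / 0.59819 ≈ 0.8718
  upper = min{1, (1 − p₀)/p₁} = 0.9233 / 0.59819 ≈ 1.5435 → capped at 1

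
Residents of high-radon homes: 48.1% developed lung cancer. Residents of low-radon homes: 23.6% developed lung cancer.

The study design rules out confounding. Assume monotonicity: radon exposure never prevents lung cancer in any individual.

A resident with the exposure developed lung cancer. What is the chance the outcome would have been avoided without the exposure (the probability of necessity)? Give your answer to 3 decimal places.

p₁ = 0.481, p₀ = 0.236.
Under exogeneity and monotonicity, PN = (p₁ − p₀) / p₁.
PN = (0.481 − 0.236) / 0.481 = 0.245 / 0.481 ≈ 0.5094

PN ≈ 0.509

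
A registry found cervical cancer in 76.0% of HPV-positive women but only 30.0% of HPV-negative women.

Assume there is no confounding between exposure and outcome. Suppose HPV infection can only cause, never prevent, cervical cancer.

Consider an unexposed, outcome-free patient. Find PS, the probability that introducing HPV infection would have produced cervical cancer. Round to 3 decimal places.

PS ≈ 0.657

p₁ = 0.76, p₀ = 0.3.
Under exogeneity and monotonicity, PS = (p₁ − p₀) / (1 − p₀).
PS = (0.76 − 0.3) / (1 − 0.3) = 0.46 / 0.7 ≈ 0.6571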